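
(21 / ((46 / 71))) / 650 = 1491 / 29900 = 0.05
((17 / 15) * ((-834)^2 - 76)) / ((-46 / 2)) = -34270.03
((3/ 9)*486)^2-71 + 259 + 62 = 26494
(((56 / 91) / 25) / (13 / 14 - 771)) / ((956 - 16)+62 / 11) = -0.00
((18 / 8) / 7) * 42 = 27 / 2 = 13.50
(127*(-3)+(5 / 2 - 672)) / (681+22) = -2101 / 1406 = -1.49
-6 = -6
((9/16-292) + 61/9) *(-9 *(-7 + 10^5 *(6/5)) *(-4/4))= -4918633063/16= -307414566.44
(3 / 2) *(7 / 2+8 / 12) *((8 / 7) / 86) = 25 / 301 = 0.08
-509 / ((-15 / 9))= 1527 / 5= 305.40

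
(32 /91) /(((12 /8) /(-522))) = -11136 /91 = -122.37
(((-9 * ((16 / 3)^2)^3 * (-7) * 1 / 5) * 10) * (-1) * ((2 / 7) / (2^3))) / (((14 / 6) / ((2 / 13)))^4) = -134217728 / 68574961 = -1.96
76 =76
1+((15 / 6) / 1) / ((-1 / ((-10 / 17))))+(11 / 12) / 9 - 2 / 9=4315 / 1836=2.35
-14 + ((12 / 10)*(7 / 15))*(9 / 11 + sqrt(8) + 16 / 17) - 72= -397444 / 4675 + 28*sqrt(2) / 25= -83.43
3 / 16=0.19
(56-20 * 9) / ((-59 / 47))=5828 / 59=98.78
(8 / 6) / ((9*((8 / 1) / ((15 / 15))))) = 1 / 54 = 0.02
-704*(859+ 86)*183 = -121746240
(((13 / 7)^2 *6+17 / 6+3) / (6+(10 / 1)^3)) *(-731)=-5701069 / 295764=-19.28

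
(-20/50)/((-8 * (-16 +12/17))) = -17/5200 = -0.00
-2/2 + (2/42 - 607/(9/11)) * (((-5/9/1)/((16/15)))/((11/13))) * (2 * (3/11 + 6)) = 43661327/7623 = 5727.58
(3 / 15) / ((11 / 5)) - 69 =-758 / 11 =-68.91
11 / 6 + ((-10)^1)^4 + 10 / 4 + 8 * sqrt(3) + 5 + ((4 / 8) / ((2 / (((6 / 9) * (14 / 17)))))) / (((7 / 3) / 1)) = 8 * sqrt(3) + 510479 / 51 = 10023.25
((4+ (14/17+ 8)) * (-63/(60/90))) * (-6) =7270.94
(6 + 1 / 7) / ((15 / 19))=817 / 105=7.78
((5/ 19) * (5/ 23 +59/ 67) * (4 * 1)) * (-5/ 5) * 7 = -236880/ 29279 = -8.09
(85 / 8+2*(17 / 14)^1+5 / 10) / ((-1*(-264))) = 23 / 448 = 0.05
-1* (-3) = 3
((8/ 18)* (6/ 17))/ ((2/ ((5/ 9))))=0.04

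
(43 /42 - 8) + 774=32215 /42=767.02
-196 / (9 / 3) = -196 / 3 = -65.33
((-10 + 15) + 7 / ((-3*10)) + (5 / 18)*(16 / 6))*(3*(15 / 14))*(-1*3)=-1487 / 28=-53.11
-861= -861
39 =39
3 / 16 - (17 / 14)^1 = -115 / 112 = -1.03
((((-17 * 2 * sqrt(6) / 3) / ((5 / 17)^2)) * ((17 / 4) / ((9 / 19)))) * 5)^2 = 2518248436201 / 12150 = 207263245.78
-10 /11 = -0.91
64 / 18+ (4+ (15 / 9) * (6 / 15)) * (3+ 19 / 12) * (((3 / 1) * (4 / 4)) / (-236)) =13949 / 4248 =3.28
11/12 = 0.92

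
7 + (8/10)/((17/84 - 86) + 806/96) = 302967/43345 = 6.99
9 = 9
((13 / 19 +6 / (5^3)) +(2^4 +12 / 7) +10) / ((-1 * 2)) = -472923 / 33250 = -14.22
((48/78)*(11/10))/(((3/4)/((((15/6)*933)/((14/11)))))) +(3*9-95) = 144336/91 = 1586.11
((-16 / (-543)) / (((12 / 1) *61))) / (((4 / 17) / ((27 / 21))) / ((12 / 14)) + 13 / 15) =1020 / 27370639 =0.00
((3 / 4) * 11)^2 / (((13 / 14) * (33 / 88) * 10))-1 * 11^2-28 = -16829 / 130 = -129.45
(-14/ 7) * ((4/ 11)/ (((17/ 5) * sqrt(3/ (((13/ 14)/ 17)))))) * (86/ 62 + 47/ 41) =-9200 * sqrt(9282)/ 12121527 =-0.07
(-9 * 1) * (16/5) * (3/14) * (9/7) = -1944/245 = -7.93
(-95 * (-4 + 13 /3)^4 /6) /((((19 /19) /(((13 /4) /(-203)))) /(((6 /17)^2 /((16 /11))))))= 13585 /50688288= 0.00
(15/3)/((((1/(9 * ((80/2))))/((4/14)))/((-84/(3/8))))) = -115200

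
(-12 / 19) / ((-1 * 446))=6 / 4237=0.00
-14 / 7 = -2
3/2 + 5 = 6.50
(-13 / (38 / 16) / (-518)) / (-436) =-13 / 536389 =-0.00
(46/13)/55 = 46/715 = 0.06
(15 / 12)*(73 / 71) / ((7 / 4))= 365 / 497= 0.73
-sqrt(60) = -2* sqrt(15) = -7.75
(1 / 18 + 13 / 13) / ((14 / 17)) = 323 / 252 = 1.28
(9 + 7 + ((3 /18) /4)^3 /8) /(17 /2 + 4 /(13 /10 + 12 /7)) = 373358803 /229312512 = 1.63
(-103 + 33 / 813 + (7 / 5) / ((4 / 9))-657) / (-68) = 4101907 / 368560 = 11.13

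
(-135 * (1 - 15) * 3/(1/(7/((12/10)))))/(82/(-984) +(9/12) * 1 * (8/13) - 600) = -105300/1909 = -55.16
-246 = -246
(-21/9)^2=49/9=5.44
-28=-28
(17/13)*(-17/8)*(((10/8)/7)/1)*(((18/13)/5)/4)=-2601/75712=-0.03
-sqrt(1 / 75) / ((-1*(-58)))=-sqrt(3) / 870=-0.00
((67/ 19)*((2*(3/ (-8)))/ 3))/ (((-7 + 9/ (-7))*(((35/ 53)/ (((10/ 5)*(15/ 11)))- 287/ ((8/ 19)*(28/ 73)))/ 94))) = -28038696/ 4981382171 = -0.01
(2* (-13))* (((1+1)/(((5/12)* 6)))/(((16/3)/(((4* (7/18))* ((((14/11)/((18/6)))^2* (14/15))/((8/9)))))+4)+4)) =-31213/39230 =-0.80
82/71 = 1.15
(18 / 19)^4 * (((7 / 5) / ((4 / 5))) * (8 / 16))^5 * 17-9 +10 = 2141499767 / 266897408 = 8.02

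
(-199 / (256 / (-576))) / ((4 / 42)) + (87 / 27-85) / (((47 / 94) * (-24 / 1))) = 1016969 / 216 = 4708.19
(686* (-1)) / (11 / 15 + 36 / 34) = -174930 / 457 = -382.78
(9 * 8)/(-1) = -72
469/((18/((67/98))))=4489/252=17.81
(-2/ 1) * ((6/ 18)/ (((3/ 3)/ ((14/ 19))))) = -28/ 57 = -0.49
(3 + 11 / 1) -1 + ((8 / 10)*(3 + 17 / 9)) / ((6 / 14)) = 2987 / 135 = 22.13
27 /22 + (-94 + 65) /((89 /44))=-25669 /1958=-13.11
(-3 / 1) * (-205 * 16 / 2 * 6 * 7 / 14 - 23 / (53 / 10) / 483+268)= 5177686 / 371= 13956.03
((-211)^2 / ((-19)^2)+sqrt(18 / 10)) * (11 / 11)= 3 * sqrt(5) / 5+44521 / 361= 124.67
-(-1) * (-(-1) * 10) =10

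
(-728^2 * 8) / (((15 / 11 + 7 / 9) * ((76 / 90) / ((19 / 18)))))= -131171040 / 53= -2474925.28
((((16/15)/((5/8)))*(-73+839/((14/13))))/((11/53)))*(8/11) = 17882624/4235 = 4222.58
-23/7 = -3.29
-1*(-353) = 353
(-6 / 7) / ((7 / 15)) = -1.84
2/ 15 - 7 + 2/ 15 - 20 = -401/ 15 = -26.73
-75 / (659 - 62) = -25 / 199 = -0.13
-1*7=-7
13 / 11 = 1.18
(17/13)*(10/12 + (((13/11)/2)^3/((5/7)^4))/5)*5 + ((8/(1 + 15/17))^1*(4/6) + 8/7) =19006488929/1816815000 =10.46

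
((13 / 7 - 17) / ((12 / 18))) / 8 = -159 / 56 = -2.84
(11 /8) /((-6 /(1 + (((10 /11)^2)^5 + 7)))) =-9062474867 /4715895382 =-1.92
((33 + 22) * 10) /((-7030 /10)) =-550 /703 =-0.78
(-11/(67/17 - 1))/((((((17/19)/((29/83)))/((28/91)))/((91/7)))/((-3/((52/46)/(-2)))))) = -31.01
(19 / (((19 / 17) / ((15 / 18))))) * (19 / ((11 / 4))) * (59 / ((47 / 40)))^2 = 17989808000 / 72897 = 246783.93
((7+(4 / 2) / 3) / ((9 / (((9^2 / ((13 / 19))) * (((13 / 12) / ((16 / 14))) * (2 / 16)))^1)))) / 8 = 1.49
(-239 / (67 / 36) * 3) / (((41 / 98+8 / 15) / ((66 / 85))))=-500856048 / 1593461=-314.32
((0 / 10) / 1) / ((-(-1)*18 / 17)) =0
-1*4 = -4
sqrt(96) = 4 * sqrt(6) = 9.80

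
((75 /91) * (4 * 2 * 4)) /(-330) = -80 /1001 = -0.08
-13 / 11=-1.18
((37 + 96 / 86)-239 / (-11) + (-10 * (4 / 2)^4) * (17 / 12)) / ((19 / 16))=-3787552 / 26961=-140.48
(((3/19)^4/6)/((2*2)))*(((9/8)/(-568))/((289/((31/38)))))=-7533/52026445190144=-0.00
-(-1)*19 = 19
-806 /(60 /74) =-14911 /15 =-994.07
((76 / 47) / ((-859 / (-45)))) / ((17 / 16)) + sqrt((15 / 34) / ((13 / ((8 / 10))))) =54720 / 686341 + sqrt(1326) / 221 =0.24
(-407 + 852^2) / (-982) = -725497 / 982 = -738.80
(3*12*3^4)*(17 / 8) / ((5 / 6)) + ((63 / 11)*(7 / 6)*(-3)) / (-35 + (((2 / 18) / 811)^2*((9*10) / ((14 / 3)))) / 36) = 1423591488508797 / 191436274205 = 7436.37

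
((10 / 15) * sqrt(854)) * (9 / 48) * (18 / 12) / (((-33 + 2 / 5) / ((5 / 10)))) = -0.08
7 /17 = 0.41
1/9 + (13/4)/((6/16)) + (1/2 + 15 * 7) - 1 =2039/18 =113.28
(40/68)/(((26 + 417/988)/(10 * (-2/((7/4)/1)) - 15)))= -365560/621299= -0.59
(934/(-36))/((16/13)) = -6071/288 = -21.08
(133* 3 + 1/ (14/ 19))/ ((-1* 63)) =-5605/ 882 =-6.35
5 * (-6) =-30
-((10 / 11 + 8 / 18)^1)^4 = -322417936 / 96059601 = -3.36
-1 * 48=-48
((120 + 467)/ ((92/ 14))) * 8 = 16436/ 23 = 714.61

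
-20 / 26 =-10 / 13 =-0.77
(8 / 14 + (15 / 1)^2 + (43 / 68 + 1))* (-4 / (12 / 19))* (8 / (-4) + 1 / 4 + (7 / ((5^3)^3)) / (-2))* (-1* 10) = -4013345906537 / 159375000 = -25181.78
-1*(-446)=446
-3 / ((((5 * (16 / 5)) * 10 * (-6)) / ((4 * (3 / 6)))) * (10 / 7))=7 / 1600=0.00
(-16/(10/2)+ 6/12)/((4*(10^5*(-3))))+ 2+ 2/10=8800009/4000000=2.20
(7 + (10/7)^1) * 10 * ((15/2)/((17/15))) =66375/119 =557.77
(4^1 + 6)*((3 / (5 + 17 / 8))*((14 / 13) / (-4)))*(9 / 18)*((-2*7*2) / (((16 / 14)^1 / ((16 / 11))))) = 54880 / 2717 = 20.20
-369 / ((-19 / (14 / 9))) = 574 / 19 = 30.21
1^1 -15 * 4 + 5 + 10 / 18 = -481 / 9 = -53.44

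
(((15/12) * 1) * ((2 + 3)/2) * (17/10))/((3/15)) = 425/16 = 26.56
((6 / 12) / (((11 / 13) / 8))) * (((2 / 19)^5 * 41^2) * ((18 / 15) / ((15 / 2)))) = 11188736 / 680927225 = 0.02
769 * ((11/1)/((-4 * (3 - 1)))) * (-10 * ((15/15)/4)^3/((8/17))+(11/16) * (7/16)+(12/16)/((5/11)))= -2190881/1280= -1711.63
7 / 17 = 0.41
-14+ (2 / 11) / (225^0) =-152 / 11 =-13.82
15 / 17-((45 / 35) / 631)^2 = 292646958 / 331668113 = 0.88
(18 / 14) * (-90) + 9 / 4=-3177 / 28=-113.46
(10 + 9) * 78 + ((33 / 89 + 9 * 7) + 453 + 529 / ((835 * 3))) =445573856 / 222945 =1998.58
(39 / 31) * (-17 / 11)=-663 / 341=-1.94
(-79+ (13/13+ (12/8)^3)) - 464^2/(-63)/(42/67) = 56909497/10584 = 5376.94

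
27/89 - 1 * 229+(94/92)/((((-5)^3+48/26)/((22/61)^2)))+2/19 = -52964431946526/231698085653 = -228.59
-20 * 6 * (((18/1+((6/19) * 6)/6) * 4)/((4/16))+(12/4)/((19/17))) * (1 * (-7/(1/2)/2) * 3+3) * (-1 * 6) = -72822240/19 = -3832749.47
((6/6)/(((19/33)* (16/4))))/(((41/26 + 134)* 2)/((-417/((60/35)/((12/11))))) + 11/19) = -37947/38704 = -0.98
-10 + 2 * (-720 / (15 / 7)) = -682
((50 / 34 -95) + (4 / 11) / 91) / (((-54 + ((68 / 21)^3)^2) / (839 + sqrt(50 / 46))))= -8180170200682137 / 114543994245395 -9749904887583 * sqrt(23) / 526902373528817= -71.50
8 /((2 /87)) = 348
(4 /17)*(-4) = -16 /17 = -0.94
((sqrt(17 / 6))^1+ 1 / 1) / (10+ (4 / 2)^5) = 1 / 42+ sqrt(102) / 252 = 0.06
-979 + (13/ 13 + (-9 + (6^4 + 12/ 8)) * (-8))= -11286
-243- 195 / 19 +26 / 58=-139301 / 551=-252.81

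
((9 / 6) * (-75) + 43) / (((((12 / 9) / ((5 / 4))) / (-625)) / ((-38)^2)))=470428125 / 8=58803515.62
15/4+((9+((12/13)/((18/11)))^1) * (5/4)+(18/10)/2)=3238/195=16.61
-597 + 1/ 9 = -5372/ 9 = -596.89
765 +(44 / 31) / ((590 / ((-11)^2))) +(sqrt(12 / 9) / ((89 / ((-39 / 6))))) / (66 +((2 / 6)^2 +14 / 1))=6998587 / 9145 - 39 * sqrt(3) / 64169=765.29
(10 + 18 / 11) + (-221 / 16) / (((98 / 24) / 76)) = -132295 / 539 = -245.45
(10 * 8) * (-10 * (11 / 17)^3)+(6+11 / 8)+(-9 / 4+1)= -8277663 / 39304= -210.61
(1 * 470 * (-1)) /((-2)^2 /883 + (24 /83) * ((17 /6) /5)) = -86114575 /30852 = -2791.22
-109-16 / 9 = -997 / 9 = -110.78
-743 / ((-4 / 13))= 9659 / 4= 2414.75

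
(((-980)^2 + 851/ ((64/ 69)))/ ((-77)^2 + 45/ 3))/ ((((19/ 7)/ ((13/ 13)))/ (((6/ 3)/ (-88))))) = -430670233/ 318027776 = -1.35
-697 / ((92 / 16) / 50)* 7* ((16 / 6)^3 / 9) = -499609600 / 5589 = -89391.59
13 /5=2.60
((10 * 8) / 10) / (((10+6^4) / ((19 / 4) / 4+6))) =115 / 2612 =0.04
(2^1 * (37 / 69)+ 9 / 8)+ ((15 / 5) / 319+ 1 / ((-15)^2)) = 29203921 / 13206600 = 2.21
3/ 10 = 0.30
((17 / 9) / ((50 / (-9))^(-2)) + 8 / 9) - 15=32213 / 729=44.19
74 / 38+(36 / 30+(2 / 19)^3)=107979 / 34295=3.15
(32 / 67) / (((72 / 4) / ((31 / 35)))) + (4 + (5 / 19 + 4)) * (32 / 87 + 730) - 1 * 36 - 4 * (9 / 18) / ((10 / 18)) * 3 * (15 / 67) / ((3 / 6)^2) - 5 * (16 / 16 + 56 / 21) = 69437790011 / 11628855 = 5971.16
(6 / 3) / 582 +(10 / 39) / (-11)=-827 / 41613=-0.02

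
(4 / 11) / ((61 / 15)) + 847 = 568397 / 671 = 847.09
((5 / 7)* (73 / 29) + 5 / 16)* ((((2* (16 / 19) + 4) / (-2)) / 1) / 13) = -185085 / 401128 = -0.46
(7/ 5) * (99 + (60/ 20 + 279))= 2667/ 5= 533.40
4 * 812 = 3248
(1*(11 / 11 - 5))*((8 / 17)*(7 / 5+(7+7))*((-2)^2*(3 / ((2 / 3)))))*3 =-133056 / 85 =-1565.36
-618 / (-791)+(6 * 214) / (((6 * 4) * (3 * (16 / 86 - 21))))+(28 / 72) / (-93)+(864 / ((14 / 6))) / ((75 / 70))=204738048122 / 592549965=345.52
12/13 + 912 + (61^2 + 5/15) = 180736/39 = 4634.26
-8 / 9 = -0.89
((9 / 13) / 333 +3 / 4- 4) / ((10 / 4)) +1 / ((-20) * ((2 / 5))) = -27401 / 19240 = -1.42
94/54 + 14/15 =2.67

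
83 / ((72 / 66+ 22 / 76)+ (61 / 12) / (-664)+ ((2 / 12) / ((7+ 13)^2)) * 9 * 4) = 3455522400 / 57774967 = 59.81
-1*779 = -779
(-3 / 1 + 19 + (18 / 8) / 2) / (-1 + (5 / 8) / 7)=-959 / 51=-18.80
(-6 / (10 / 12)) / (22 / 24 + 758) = -432 / 45535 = -0.01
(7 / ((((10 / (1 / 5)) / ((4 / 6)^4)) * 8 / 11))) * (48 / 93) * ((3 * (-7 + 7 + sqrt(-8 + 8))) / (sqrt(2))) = 0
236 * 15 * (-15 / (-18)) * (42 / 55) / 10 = 2478 / 11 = 225.27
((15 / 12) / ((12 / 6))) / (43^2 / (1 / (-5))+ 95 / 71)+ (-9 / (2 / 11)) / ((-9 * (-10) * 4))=-144457 / 1050080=-0.14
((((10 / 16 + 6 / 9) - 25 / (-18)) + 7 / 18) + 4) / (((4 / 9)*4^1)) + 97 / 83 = 54663 / 10624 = 5.15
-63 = -63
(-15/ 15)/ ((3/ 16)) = -16/ 3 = -5.33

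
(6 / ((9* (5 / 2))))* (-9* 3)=-36 / 5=-7.20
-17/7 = -2.43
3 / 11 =0.27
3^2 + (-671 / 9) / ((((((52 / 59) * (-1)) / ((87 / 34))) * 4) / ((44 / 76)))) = 40.33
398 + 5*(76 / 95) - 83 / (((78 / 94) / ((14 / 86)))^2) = 1121572255 / 2812329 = 398.81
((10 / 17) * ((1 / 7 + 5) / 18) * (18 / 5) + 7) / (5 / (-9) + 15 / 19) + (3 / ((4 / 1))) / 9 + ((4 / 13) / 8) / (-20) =3025279 / 92820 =32.59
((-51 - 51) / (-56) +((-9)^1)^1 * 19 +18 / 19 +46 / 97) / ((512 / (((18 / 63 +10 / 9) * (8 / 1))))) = -95226241 / 26008416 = -3.66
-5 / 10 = -1 / 2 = -0.50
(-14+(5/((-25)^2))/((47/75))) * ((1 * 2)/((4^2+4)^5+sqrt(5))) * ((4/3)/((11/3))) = -3365888000/1058815999999483+26296 * sqrt(5)/26470399999987075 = -0.00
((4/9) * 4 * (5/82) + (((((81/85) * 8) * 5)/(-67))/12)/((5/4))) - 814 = -1710436274/2101455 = -813.93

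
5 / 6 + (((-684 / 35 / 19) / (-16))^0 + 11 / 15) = 77 / 30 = 2.57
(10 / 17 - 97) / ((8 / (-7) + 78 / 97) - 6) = 1112881 / 73168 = 15.21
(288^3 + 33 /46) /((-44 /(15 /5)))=-3296526435 /2024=-1628718.59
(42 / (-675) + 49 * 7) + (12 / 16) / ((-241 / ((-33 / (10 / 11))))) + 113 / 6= 156985313 / 433800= 361.88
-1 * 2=-2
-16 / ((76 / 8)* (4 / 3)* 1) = -24 / 19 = -1.26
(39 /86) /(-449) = -39 /38614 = -0.00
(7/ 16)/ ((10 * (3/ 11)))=77/ 480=0.16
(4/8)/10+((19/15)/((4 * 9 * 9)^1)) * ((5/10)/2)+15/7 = 298537/136080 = 2.19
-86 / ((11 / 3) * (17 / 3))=-774 / 187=-4.14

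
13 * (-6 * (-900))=70200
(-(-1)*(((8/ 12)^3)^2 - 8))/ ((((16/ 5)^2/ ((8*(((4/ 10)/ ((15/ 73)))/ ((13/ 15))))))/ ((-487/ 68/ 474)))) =128161355/ 610925328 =0.21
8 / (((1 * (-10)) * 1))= -4 / 5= -0.80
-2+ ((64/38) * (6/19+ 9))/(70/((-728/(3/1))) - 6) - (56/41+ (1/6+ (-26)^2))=-6601926881/9679854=-682.03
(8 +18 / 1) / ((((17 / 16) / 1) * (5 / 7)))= 2912 / 85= 34.26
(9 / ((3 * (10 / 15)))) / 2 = 9 / 4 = 2.25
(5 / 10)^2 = 1 / 4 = 0.25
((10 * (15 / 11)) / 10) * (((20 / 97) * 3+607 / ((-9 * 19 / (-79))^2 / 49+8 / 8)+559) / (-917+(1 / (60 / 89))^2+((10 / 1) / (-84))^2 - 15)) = -1915346645052120 / 1172695910182357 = -1.63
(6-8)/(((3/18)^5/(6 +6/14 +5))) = -1244160/7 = -177737.14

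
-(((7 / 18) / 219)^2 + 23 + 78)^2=-2463254327592010969 / 241471833524496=-10201.00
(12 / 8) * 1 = 3 / 2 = 1.50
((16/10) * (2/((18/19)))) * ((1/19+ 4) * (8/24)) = 616/135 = 4.56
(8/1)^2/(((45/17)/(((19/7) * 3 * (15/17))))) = 1216/7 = 173.71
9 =9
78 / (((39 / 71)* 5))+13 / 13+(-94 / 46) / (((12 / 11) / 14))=3.18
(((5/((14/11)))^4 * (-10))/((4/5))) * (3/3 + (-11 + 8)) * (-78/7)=-8921859375/134456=-66355.23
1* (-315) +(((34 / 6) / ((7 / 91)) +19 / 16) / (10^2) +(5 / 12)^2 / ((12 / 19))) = -3390947 / 10800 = -313.98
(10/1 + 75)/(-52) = -85/52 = -1.63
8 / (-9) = -8 / 9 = -0.89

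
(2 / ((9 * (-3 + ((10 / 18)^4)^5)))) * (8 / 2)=-5403406870691968356 / 18236450504869572889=-0.30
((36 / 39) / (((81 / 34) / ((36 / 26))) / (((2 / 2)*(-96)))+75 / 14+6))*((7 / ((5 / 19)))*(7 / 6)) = 28361984 / 11226735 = 2.53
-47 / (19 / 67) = -3149 / 19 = -165.74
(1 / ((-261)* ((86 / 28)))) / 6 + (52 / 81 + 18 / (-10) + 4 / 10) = -382934 / 505035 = -0.76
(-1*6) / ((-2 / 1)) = 3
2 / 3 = 0.67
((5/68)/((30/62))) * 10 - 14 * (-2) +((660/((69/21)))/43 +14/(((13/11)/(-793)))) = -944198813/100878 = -9359.81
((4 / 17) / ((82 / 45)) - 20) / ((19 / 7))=-96950 / 13243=-7.32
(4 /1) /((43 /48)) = 4.47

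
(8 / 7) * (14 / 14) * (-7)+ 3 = -5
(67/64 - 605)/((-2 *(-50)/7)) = -270571/6400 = -42.28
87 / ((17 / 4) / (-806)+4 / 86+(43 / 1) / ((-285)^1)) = -3437380440 / 4331831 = -793.52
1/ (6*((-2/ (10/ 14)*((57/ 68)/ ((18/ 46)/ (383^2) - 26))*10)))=1491240221/ 8076989718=0.18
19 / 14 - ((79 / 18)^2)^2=-271653295 / 734832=-369.68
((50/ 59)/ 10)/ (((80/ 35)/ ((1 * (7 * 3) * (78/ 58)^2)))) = 1117935/ 793904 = 1.41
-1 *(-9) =9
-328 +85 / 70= -4575 / 14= -326.79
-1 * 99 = -99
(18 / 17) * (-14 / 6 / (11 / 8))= -336 / 187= -1.80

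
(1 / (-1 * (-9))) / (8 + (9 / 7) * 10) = 7 / 1314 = 0.01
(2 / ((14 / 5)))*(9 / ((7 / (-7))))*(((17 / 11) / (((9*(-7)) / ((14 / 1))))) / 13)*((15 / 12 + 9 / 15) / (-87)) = -629 / 174174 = -0.00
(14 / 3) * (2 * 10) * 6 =560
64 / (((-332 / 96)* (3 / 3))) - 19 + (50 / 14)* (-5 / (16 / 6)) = -205453 / 4648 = -44.20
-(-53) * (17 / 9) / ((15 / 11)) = 9911 / 135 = 73.41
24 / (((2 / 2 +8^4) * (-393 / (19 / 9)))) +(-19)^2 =1743760891 / 4830363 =361.00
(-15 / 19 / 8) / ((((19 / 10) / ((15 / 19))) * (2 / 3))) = -3375 / 54872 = -0.06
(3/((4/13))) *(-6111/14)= -34047/8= -4255.88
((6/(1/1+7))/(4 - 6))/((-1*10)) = 3/80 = 0.04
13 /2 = 6.50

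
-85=-85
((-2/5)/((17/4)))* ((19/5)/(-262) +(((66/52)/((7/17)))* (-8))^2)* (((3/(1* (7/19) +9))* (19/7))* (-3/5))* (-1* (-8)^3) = 21946047255991296/1436154162625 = 15281.12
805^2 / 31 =648025 / 31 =20904.03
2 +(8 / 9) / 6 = 58 / 27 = 2.15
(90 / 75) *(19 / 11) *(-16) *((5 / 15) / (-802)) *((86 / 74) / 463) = 13072 / 377824205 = 0.00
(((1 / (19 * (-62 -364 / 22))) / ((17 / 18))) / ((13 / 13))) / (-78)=0.00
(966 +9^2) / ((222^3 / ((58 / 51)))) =10121 / 92998908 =0.00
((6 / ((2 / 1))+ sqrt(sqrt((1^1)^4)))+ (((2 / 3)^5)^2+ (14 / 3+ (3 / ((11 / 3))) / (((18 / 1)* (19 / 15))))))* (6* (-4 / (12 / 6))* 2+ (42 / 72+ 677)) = 153457999643 / 26926344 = 5699.18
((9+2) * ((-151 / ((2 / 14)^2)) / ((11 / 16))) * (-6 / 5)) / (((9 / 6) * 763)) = 67648 / 545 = 124.12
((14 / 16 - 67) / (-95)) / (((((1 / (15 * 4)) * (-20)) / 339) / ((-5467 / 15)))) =980402577 / 3800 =258000.68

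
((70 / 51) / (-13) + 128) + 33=106673 / 663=160.89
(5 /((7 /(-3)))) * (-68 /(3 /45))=15300 /7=2185.71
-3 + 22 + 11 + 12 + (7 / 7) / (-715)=30029 / 715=42.00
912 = 912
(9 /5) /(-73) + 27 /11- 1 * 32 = -118724 /4015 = -29.57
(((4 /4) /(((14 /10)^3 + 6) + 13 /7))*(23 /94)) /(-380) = -4025 /66267744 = -0.00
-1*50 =-50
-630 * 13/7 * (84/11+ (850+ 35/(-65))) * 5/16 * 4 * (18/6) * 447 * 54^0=-36980924625/22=-1680951119.32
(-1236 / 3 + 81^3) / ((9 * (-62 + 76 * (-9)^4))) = 531029 / 4487166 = 0.12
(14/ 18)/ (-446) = -7/ 4014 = -0.00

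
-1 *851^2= -724201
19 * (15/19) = 15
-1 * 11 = -11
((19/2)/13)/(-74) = -19/1924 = -0.01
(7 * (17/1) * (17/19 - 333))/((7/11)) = -1179970/19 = -62103.68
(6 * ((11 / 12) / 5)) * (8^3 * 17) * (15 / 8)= 17952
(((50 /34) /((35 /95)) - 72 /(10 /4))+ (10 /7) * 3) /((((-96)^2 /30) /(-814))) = 4969877 /91392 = 54.38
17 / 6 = 2.83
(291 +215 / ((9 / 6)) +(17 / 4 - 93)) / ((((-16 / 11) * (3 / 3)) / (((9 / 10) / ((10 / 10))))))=-136851 / 640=-213.83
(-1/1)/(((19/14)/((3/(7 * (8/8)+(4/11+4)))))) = -462/2375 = -0.19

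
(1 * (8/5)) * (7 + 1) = 64/5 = 12.80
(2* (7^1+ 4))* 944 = 20768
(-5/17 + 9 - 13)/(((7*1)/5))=-365/119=-3.07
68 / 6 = 34 / 3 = 11.33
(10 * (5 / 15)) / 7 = 10 / 21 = 0.48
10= 10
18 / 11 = 1.64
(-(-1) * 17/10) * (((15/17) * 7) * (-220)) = -2310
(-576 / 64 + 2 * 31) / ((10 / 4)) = 106 / 5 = 21.20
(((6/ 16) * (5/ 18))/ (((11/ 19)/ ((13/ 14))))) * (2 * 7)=1235/ 528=2.34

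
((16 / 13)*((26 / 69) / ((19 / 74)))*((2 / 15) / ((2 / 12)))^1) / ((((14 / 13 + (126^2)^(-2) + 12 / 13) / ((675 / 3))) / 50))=1790544559104000 / 220289407061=8128.15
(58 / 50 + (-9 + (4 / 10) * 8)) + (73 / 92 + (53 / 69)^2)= -1550429 / 476100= -3.26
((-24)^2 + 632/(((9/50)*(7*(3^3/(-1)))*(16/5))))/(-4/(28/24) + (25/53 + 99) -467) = -51404753/33442875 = -1.54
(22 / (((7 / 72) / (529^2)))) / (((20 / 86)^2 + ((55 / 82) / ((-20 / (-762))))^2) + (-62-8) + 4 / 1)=22044036861893376 / 204380319535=107857.92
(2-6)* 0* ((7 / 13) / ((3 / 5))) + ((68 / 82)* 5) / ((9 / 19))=3230 / 369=8.75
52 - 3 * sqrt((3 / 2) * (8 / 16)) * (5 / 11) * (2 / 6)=52 - 5 * sqrt(3) / 22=51.61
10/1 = 10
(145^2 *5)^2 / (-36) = -11051265625 / 36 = -306979600.69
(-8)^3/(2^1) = -256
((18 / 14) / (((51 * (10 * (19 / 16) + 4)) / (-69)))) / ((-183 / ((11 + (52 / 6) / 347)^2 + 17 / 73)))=1772673331696 / 24309922917903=0.07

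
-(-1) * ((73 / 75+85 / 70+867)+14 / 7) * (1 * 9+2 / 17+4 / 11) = 540615477 / 65450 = 8259.98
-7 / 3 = -2.33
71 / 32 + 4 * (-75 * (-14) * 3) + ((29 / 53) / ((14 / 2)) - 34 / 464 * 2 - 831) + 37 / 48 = 11771.92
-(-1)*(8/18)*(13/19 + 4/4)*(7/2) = 448/171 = 2.62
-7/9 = -0.78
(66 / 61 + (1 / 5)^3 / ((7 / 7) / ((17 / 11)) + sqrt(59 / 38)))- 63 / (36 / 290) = -506.41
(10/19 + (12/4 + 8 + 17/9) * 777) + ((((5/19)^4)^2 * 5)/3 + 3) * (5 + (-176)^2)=5245851393080588/50950689123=102959.38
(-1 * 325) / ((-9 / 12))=433.33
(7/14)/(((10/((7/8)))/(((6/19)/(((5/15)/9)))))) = 567/1520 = 0.37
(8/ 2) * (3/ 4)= 3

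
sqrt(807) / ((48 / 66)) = 39.06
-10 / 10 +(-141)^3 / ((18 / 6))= -934408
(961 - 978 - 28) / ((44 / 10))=-225 / 22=-10.23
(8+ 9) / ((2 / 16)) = 136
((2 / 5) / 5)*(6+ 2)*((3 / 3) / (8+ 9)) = 16 / 425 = 0.04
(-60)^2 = 3600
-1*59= -59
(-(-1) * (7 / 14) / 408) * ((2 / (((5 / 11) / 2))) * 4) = 11 / 255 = 0.04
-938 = -938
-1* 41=-41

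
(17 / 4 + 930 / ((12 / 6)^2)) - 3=935 / 4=233.75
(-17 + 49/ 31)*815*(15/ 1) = -5843550/ 31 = -188501.61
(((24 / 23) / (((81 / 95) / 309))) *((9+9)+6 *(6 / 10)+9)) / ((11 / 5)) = 5259.92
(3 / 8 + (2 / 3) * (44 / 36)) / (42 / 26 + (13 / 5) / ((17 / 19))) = 283985 / 1079136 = 0.26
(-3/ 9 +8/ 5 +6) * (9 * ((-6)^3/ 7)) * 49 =-494424/ 5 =-98884.80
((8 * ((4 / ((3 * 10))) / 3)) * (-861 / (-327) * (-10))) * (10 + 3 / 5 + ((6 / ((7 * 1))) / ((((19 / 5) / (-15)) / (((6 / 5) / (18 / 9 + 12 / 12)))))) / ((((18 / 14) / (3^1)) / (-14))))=-47821088 / 93195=-513.13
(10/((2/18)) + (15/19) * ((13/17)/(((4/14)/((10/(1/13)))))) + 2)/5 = 118441/1615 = 73.34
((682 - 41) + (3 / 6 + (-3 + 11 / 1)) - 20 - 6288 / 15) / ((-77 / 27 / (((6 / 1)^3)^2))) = -1324587168 / 385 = -3440486.15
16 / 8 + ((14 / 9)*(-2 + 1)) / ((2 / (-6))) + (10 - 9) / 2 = 43 / 6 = 7.17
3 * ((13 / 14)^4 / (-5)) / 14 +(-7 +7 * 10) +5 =182774477 / 2689120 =67.97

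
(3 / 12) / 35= 1 / 140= 0.01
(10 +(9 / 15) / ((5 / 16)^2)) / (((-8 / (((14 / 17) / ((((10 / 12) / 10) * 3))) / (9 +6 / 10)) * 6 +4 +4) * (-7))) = 1009 / 57700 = 0.02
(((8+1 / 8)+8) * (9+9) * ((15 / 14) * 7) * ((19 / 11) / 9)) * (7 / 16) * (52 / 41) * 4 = 3345615 / 3608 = 927.28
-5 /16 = -0.31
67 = 67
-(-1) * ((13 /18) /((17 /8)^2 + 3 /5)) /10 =0.01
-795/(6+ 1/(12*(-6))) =-57240/431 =-132.81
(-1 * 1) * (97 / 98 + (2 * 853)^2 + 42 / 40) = -2852229279 / 980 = -2910438.04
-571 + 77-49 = -543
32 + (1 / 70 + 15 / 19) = 43629 / 1330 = 32.80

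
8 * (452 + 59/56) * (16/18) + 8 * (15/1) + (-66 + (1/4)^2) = 366887/112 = 3275.78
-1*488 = -488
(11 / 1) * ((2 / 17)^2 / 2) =22 / 289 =0.08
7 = 7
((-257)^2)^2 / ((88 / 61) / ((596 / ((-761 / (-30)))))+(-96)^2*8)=594757402120335 / 10051715251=59169.74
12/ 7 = 1.71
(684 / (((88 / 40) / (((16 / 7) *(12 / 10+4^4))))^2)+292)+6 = 289588061626 / 5929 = 48842648.28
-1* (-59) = 59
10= 10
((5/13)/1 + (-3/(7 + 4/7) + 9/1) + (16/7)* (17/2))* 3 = 411165/4823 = 85.25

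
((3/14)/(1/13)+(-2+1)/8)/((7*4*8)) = 149/12544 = 0.01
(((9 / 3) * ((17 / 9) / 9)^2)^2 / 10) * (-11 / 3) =-0.01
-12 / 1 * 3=-36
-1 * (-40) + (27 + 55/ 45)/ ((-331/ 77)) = 99602/ 2979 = 33.43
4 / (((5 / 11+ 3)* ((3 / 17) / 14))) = 5236 / 57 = 91.86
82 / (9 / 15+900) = 410 / 4503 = 0.09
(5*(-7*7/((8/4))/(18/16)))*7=-6860/9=-762.22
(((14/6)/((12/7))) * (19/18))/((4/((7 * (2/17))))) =6517/22032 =0.30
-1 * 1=-1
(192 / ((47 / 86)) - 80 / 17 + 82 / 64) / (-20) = -17.39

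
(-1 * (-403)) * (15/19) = 318.16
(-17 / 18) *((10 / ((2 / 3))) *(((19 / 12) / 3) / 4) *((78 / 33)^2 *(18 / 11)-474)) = 166540415 / 191664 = 868.92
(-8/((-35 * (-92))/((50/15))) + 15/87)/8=2299/112056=0.02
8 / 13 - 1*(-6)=86 / 13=6.62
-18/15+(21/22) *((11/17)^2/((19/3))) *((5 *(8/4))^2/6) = -4071/27455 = -0.15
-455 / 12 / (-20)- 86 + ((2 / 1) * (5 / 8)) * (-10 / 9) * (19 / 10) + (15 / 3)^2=-8891 / 144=-61.74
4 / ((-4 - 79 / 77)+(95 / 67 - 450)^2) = 691306 / 34776297841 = 0.00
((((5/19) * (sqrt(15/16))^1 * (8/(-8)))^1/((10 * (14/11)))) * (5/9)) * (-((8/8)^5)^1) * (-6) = -55 * sqrt(15)/3192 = -0.07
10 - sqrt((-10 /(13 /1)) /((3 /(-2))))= 10 - 2 * sqrt(195) /39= 9.28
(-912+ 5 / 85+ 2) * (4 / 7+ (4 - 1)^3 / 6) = -1098299 / 238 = -4614.70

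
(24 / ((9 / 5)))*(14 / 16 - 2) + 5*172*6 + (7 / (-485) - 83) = 2455063 / 485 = 5061.99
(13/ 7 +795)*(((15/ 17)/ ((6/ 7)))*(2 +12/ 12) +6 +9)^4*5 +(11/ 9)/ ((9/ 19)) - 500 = 161585912119617409/ 378851256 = 426515445.21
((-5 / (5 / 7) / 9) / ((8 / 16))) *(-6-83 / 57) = 5950 / 513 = 11.60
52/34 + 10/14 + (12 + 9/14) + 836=202511/238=850.89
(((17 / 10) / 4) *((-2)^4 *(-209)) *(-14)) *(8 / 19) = 41888 / 5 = 8377.60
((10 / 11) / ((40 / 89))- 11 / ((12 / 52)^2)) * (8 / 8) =-80995 / 396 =-204.53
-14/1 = -14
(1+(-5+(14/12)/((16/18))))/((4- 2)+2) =-43/64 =-0.67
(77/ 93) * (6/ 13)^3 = 5544/ 68107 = 0.08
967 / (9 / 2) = 1934 / 9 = 214.89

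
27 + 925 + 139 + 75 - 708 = 458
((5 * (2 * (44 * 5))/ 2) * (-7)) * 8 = -61600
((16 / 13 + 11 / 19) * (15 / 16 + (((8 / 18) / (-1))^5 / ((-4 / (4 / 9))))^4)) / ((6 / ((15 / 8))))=891390001397156476326149095 / 1681263909545600847893347584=0.53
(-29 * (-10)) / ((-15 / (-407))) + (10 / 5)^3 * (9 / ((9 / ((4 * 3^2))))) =24470 / 3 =8156.67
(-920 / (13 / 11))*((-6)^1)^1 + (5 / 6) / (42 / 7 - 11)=364307 / 78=4670.60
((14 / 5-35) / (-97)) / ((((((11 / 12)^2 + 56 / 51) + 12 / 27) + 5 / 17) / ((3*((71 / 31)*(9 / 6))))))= 125923896 / 98524355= 1.28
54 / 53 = 1.02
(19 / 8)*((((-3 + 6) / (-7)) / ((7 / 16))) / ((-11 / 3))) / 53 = 342 / 28567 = 0.01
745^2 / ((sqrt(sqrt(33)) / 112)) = 62162800* 33^(3 / 4) / 33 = 25935945.40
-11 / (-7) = 11 / 7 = 1.57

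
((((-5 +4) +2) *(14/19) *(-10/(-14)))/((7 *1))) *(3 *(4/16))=15/266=0.06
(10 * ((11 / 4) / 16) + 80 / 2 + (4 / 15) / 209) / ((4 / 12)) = 4185353 / 33440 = 125.16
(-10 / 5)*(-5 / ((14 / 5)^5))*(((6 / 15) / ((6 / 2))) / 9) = 3125 / 3630312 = 0.00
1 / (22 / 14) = 7 / 11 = 0.64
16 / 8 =2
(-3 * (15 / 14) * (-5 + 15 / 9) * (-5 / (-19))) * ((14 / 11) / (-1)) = -750 / 209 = -3.59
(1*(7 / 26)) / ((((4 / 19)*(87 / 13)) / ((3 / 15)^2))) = 133 / 17400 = 0.01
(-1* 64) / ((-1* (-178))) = -32 / 89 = -0.36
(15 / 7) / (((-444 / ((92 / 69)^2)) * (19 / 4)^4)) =-5120 / 303778251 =-0.00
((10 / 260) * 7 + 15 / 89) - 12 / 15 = -4191 / 11570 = -0.36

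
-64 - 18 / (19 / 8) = -1360 / 19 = -71.58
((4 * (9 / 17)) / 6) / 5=6 / 85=0.07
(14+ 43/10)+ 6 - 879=-8547/10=-854.70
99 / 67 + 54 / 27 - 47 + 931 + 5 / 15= 178450 / 201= 887.81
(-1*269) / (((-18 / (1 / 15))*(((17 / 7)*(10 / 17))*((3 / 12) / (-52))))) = -97916 / 675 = -145.06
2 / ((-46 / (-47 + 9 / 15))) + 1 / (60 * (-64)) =2.02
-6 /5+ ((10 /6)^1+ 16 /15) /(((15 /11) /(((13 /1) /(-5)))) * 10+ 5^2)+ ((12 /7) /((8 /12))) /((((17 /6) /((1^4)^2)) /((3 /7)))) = -23744671 /35298375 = -0.67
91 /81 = 1.12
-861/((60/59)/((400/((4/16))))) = -1354640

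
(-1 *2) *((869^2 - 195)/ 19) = -1509932/ 19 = -79470.11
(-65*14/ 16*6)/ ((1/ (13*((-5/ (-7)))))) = -3168.75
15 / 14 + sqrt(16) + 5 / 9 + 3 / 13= 9595 / 1638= 5.86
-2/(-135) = 0.01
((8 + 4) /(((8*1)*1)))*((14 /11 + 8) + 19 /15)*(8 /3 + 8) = 168.63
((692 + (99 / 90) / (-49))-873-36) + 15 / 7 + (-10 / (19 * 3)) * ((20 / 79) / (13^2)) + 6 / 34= -1361045182339 / 6339188310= -214.70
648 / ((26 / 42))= 13608 / 13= 1046.77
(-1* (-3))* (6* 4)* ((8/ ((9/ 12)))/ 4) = 192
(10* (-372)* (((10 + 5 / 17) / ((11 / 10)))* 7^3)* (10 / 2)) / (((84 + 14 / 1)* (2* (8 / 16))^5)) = -113925000 / 187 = -609224.60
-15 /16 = -0.94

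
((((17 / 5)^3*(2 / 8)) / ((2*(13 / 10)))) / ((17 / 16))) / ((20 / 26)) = 578 / 125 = 4.62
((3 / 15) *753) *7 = 1054.20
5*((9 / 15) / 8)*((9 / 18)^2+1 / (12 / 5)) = 1 / 4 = 0.25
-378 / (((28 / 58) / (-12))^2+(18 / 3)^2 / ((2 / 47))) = -11444328 / 25613545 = -0.45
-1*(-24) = 24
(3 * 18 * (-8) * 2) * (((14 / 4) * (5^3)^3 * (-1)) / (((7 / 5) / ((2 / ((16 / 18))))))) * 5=47460937500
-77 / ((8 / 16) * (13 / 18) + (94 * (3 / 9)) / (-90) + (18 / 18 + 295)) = -41580 / 159847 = -0.26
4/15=0.27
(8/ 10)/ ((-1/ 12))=-48/ 5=-9.60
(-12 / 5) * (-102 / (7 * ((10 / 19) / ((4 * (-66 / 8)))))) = -383724 / 175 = -2192.71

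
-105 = -105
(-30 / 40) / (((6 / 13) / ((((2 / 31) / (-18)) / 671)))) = 13 / 1497672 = 0.00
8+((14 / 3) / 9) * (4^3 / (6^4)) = 17552 / 2187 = 8.03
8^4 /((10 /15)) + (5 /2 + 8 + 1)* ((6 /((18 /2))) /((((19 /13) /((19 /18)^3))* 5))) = 537585059 /87480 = 6145.23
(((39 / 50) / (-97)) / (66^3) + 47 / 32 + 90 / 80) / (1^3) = 2411073199 / 929570400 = 2.59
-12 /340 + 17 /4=1433 /340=4.21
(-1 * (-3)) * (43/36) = 43/12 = 3.58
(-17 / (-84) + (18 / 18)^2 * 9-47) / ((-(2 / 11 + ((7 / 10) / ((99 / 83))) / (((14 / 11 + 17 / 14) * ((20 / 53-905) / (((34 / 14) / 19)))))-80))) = -0.47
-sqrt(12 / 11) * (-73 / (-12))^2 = -5329 * sqrt(33) / 792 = -38.65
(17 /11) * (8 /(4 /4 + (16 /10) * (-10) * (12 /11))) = -136 /181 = -0.75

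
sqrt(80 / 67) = 4* sqrt(335) / 67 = 1.09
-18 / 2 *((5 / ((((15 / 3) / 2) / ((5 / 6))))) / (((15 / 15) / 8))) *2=-240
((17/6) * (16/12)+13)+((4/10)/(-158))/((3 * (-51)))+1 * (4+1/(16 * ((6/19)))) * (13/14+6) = 1241744963/27074880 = 45.86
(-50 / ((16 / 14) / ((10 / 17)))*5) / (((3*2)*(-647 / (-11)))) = -48125 / 131988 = -0.36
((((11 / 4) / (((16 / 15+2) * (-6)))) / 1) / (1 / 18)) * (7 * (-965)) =3343725 / 184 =18172.42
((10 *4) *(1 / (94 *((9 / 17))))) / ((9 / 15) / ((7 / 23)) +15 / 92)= 1094800 / 2907279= 0.38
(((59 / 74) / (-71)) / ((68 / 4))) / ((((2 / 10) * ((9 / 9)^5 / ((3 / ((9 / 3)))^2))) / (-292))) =43070 / 44659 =0.96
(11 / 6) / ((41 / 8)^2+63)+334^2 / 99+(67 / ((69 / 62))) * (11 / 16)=1168.24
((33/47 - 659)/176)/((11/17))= -131495/22748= -5.78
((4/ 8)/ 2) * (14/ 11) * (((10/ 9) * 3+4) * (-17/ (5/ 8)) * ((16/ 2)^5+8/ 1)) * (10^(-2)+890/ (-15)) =138828844336/ 1125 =123403417.19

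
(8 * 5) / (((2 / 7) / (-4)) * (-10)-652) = -280 / 4559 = -0.06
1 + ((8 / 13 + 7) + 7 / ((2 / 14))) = 749 / 13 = 57.62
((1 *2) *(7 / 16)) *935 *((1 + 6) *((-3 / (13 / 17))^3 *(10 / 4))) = -30387027825 / 35152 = -864446.63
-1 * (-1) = 1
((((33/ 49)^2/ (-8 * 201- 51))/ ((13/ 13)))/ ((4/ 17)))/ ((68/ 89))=-32307/ 21244048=-0.00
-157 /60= -2.62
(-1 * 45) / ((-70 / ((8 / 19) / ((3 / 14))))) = 24 / 19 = 1.26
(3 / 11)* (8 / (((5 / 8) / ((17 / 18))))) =544 / 165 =3.30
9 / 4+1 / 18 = 83 / 36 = 2.31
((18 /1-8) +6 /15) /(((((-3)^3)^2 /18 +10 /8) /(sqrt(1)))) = 208 /835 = 0.25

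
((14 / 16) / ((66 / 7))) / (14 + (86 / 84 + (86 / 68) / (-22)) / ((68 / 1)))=99127 / 14969195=0.01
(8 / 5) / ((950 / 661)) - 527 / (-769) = 3284861 / 1826375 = 1.80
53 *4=212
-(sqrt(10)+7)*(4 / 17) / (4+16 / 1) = -0.12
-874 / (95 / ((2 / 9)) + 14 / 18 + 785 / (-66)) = -43263 / 20611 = -2.10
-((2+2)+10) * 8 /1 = -112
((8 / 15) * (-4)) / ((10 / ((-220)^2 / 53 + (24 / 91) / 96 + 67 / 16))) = -70793753 / 361725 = -195.71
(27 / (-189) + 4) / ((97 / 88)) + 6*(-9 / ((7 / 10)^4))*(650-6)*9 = -43370523576 / 33271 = -1303553.35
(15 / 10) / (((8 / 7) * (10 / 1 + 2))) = 7 / 64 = 0.11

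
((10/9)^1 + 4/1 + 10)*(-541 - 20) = -25432/3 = -8477.33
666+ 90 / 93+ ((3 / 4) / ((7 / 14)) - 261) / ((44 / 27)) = 1385085 / 2728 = 507.73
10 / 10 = 1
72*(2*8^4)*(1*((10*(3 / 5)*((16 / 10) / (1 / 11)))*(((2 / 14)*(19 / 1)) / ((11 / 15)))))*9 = 14523826176 / 7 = 2074832310.86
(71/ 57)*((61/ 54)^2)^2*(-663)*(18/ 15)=-217255091131/ 134631720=-1613.70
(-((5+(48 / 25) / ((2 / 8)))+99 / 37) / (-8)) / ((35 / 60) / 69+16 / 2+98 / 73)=107318322 / 522816475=0.21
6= 6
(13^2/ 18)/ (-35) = -169/ 630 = -0.27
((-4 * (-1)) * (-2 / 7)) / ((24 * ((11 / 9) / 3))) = -9 / 77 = -0.12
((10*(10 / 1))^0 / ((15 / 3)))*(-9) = -9 / 5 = -1.80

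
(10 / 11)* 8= 80 / 11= 7.27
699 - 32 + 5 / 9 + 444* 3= 17996 / 9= 1999.56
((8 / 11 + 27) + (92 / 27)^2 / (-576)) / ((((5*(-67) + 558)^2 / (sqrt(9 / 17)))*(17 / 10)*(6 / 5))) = 0.00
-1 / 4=-0.25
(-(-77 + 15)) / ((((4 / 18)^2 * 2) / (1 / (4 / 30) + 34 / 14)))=349029 / 56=6232.66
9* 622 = 5598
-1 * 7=-7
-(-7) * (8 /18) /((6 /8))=112 /27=4.15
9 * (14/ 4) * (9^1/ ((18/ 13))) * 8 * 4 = 6552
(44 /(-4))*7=-77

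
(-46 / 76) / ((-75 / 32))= 368 / 1425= 0.26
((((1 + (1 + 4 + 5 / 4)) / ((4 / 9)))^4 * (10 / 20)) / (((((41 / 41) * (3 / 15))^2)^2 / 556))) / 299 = 403140886936875 / 9797632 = 41146767.60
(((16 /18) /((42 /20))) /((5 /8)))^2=16384 /35721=0.46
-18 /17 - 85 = -1463 /17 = -86.06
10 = 10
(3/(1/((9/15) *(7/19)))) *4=2.65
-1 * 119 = -119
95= 95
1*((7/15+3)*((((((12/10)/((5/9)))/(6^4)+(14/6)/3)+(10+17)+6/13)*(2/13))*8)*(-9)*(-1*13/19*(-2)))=-556496/375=-1483.99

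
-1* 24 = -24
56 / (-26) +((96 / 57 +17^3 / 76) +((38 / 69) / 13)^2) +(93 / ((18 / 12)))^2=238986127105 / 61150284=3908.18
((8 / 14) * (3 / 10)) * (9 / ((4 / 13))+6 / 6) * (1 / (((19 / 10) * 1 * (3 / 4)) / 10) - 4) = 10406 / 665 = 15.65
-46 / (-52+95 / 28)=1288 / 1361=0.95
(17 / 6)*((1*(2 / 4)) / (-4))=-17 / 48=-0.35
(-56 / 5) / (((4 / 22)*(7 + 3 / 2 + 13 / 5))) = -616 / 111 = -5.55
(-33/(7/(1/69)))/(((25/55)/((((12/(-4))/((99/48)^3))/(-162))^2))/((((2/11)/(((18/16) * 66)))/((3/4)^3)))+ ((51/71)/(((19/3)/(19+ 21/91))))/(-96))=-414264628084736/106581680317962043133415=-0.00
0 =0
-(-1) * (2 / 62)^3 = 1 / 29791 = 0.00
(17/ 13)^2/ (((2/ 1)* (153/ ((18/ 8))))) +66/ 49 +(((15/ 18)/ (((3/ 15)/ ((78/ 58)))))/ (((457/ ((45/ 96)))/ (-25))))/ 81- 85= -15862311923345/ 189644704704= -83.64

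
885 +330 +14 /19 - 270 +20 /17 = 305853 /323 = 946.91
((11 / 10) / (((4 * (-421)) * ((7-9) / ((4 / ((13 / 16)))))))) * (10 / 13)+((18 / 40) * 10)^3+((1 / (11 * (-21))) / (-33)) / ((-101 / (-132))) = 1210142167343 / 13279818552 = 91.13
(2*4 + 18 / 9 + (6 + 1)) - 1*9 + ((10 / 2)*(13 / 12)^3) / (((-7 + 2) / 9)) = -661 / 192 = -3.44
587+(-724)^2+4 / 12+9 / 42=22040069 / 42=524763.55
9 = 9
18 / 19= 0.95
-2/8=-1/4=-0.25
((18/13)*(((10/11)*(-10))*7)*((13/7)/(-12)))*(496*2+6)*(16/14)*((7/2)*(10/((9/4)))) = 7984000/33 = 241939.39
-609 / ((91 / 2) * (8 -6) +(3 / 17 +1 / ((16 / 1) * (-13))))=-717808 / 107461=-6.68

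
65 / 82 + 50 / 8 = 1155 / 164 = 7.04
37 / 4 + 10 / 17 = 669 / 68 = 9.84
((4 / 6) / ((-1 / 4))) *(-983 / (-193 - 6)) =-13.17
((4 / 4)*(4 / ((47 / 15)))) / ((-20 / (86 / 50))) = -129 / 1175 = -0.11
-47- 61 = -108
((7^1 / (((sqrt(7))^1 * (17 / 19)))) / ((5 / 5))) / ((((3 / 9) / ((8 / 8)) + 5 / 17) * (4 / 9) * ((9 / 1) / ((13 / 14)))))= 741 * sqrt(7) / 1792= 1.09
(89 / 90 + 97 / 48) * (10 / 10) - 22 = -13673 / 720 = -18.99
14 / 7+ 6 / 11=28 / 11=2.55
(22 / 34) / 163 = 11 / 2771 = 0.00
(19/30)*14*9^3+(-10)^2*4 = 34319/5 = 6863.80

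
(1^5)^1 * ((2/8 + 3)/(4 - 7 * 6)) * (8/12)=-13/228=-0.06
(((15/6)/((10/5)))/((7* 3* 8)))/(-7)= -0.00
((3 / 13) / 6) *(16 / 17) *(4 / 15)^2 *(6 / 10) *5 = 128 / 16575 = 0.01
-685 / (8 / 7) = -4795 / 8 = -599.38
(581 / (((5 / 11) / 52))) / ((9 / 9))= 332332 / 5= 66466.40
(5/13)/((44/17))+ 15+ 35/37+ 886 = 19091929/21164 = 902.09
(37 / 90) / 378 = 37 / 34020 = 0.00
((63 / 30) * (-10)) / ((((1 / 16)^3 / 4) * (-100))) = 86016 / 25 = 3440.64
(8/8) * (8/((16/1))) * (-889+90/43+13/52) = -443.33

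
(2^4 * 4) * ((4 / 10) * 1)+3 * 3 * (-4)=-52 / 5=-10.40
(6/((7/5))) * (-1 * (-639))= 19170/7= 2738.57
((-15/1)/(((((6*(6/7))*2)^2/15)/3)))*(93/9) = -65.93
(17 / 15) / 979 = 17 / 14685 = 0.00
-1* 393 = -393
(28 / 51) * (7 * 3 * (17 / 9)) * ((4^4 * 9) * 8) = 401408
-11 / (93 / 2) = -22 / 93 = -0.24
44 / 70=22 / 35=0.63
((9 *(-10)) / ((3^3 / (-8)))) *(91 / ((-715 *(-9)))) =112 / 297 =0.38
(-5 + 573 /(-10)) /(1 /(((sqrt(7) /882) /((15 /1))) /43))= -89 *sqrt(7) /812700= -0.00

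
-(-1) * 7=7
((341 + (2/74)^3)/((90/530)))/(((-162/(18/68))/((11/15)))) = -559442719/232497270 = -2.41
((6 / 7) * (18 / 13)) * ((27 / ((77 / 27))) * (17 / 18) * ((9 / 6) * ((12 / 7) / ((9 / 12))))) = 1784592 / 49049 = 36.38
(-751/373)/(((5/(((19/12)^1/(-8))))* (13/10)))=14269/232752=0.06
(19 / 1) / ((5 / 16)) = 304 / 5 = 60.80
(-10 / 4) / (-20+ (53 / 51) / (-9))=2295 / 18466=0.12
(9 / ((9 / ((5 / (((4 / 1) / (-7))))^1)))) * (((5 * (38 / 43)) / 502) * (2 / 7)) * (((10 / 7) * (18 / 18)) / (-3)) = 2375 / 226653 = 0.01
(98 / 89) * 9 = 882 / 89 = 9.91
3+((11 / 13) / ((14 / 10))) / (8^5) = 8945719 / 2981888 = 3.00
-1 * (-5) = 5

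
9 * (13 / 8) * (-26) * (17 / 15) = -8619 / 20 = -430.95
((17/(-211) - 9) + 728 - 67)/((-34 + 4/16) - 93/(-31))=-13420/633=-21.20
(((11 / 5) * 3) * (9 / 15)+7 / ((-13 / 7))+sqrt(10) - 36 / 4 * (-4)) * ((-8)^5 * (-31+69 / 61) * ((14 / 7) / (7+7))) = 59703296 * sqrt(10) / 427+702230167552 / 138775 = 5502357.39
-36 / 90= -2 / 5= -0.40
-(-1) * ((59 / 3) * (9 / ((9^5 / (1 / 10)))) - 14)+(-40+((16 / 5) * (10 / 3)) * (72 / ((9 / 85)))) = 1417044839 / 196830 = 7199.33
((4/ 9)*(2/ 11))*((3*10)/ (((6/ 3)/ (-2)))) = -80/ 33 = -2.42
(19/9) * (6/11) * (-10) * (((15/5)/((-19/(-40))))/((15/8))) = -1280/33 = -38.79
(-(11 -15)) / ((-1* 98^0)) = -4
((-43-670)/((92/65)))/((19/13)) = -26195/76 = -344.67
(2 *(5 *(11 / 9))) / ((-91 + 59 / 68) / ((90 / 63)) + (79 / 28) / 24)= -2094400 / 10791411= -0.19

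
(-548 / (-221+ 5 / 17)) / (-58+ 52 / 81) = -188649 / 4357948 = -0.04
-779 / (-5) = 779 / 5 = 155.80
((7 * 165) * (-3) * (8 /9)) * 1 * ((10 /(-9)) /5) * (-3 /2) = -3080 /3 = -1026.67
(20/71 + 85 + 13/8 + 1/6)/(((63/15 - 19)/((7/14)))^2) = 3709325/37324416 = 0.10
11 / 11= 1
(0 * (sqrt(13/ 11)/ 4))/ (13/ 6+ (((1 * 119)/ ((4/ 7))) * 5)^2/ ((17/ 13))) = 0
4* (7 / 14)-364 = -362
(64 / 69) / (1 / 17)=1088 / 69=15.77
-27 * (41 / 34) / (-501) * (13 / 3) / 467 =1599 / 2651626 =0.00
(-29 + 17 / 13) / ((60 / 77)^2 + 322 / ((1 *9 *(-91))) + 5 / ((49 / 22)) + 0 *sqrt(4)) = -2401245 / 213217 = -11.26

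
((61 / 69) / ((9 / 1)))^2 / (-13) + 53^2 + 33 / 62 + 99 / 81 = 873657157135 / 310826646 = 2810.75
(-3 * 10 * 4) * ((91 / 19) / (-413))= 1560 / 1121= 1.39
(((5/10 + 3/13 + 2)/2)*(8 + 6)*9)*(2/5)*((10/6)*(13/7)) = 213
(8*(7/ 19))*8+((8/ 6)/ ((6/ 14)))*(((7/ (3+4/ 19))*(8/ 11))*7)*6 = 8826496/ 38247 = 230.78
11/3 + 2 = 17/3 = 5.67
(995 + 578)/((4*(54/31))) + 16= 52219/216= 241.75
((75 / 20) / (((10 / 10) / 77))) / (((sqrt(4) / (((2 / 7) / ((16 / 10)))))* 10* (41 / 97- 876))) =-1455 / 494144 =-0.00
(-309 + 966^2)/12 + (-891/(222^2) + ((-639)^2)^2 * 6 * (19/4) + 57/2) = 13010133217408927/2738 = 4751692190434.23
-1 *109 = -109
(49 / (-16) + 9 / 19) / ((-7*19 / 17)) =13379 / 40432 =0.33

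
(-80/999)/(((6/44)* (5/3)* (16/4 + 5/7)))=-224/2997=-0.07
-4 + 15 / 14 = -41 / 14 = -2.93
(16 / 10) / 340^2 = 1 / 72250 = 0.00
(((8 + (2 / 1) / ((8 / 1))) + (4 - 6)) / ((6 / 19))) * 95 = 45125 / 24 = 1880.21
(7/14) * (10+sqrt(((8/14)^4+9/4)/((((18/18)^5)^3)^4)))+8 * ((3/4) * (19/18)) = sqrt(22633)/196+34/3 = 12.10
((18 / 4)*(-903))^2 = 66048129 / 4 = 16512032.25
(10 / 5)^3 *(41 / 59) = 5.56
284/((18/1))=142/9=15.78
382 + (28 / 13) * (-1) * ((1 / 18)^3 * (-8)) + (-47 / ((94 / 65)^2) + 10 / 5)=644128523 / 1781676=361.53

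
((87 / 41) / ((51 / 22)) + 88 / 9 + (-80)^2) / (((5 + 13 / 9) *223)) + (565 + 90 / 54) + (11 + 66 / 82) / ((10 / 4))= 575.85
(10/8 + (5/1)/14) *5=225/28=8.04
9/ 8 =1.12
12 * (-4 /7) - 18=-174 /7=-24.86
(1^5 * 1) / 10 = 1 / 10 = 0.10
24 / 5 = 4.80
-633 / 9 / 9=-211 / 27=-7.81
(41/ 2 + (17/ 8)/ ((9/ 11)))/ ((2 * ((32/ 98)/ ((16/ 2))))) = 81487/ 288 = 282.94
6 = 6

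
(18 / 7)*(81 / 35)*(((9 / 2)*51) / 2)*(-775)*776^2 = -15615840299040 / 49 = -318690618347.76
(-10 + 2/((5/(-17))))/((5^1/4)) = -336/25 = -13.44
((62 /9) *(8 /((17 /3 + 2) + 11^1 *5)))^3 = 1906624 /2803221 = 0.68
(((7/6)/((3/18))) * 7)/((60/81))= 1323/20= 66.15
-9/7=-1.29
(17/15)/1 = 17/15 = 1.13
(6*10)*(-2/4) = -30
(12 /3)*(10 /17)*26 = 61.18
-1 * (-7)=7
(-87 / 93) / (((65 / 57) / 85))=-69.73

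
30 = 30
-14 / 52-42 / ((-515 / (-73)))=-6.22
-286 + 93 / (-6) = -603 / 2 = -301.50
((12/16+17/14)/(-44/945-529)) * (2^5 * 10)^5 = -6228541440000000/499949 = -12458353632.07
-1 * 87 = -87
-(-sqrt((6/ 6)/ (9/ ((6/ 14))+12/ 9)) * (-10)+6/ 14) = -10 * sqrt(201)/ 67-3/ 7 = -2.54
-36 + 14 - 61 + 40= -43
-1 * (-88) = 88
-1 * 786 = -786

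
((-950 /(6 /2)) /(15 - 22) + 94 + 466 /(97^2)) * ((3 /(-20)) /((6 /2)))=-13760851 /1975890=-6.96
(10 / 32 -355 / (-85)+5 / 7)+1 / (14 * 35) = 346881 / 66640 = 5.21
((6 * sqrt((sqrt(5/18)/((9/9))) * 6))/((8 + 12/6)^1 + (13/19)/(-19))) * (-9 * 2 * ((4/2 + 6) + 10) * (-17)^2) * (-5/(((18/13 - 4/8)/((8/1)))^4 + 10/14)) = 1476318901150679040 * 10^(1/4)/3741210671011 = 701726.72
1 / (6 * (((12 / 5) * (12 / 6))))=5 / 144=0.03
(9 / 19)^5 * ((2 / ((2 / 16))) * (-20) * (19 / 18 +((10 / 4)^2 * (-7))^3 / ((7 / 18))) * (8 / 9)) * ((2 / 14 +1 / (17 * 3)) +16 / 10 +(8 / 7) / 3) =922508163351648 / 294655781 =3130799.47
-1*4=-4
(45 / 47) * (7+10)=765 / 47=16.28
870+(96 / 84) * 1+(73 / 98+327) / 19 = 1654187 / 1862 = 888.39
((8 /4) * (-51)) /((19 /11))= -1122 /19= -59.05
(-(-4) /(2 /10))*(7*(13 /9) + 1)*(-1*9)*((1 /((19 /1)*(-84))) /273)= 500 /108927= 0.00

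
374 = 374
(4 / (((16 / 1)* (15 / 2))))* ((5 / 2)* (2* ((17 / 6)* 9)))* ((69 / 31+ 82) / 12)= 44387 / 1488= 29.83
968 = 968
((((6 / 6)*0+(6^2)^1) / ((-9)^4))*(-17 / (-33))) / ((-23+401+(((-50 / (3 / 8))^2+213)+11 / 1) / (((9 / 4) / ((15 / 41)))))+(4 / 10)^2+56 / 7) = 34850 / 40850112699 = 0.00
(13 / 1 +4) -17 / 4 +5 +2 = 79 / 4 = 19.75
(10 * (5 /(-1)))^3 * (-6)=750000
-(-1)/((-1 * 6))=-1/6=-0.17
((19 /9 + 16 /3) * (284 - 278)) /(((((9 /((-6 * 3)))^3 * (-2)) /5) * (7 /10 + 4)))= 26800 /141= 190.07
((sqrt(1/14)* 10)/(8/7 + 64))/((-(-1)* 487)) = 5* sqrt(14)/222072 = 0.00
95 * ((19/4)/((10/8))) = 361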